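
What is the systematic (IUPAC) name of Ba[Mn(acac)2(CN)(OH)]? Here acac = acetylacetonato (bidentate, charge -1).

barium bis(acetylacetonato)cyanohydroxomanganate(II)

The 1 barium counter-ion carries a total charge of +2, so each complex ion is 2−.
Ligand charges: 1×cyano (-1 each), 1×hydroxo (-1 each), 2×acetylacetonato (-1 each); total -4. So Mn + (-4) = 2−, giving Mn = +2.
Ligands are named alphabetically: acetylacetonato before cyano before hydroxo.
The complex ion is anionic, so manganese takes the -ate form manganate(II).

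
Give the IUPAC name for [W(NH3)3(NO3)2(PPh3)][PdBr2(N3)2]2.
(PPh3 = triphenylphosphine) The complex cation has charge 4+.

The complex cation is given as 4+; its ligand charges sum to -2, so W = +6.
With 2 anions per cation, each anion must be 4/2 = 2−.
Anion: ligand charges sum to -4; for the ion to be 2−, Pd = +2.

triamminedinitrato(triphenylphosphine)tungsten(VI) diazidodibromopalladate(II)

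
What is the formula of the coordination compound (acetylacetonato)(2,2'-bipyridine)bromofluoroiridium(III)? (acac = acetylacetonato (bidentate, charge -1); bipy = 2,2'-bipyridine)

Ligands: 1 bromo (Br, -1), 1 acetylacetonato (acac, -1), 1 2,2'-bipyridine (bipy, neutral), 1 fluoro (F, -1). Ligand charge sum = -3.
With Ir in oxidation state +3, the complex ion is [Ir...].

[Ir(acac)(bipy)BrF]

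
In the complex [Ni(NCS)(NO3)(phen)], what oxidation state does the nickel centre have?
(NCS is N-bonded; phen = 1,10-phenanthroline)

No counter-ion: the bracketed complex is neutral.
Ligand charges: 1×NO3 = -1; 1×NCS = -1; 1×phen neutral; sum -2.
Ni + (-2) = 0 ⇒ Ni is +2.

+2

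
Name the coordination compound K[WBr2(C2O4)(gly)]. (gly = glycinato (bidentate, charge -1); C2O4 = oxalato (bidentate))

potassium dibromo(glycinato)oxalatotungstate(IV)

The 1 potassium counter-ion carries a total charge of +1, so each complex ion is 1−.
Ligand charges: 2×bromo (-1 each), 1×glycinato (-1 each), 1×oxalato (-2 each); total -5. So W + (-5) = 1−, giving W = +4.
The complex ion is anionic, so tungsten takes the -ate form tungstate(IV).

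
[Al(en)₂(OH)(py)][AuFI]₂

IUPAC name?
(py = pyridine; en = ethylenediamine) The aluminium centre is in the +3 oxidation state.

Both ions are complex: the cation is named first with the plain metal name, the anion second with the -ate form; each ion's ligands are alphabetised independently.
Al is given as +3; the cation's ligand charges sum to -1, so the complex cation is 2+.
With 2 anions per cation, each anion must be 2/2 = 1−.
Anion: ligand charges sum to -2; for the ion to be 1−, Au = +1.

bis(ethylenediamine)hydroxo(pyridine)aluminium(III) fluoroiodoaurate(I)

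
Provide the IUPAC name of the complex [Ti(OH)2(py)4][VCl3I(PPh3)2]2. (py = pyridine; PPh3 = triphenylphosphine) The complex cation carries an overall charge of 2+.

The complex cation is given as 2+; its ligand charges sum to -2, so Ti = +4.
With 2 anions per cation, each anion must be 2/2 = 1−.
Anion: ligand charges sum to -4; for the ion to be 1−, V = +3.

dihydroxotetrakis(pyridine)titanium(IV) trichloroiodobis(triphenylphosphine)vanadate(III)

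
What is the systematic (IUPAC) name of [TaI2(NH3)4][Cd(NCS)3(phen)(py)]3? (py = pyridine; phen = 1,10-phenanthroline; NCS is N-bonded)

Both ions are complex: the cation is named first with the plain metal name, the anion second with the -ate form; each ion's ligands are alphabetised independently.
Cadmium is always +2 in its complexes; the anion's ligand charges sum to -3, so the complex anion is 1−.
With 3 anions per cation, the cation must be 3×1 = 3+.
Cation: ligand charges sum to -2; for the ion to be 3+, Ta = +5.

tetraamminediiodotantalum(V) triisothiocyanato(1,10-phenanthroline)(pyridine)cadmate(II)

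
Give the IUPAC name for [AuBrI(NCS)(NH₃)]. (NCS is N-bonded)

There is no counter-ion, so the complex is neutral overall.
Ligand charges: 1×bromo (-1 each), 1×ammine (neutral), 1×iodo (-1 each), 1×isothiocyanato (-1 each); total -3. So Au + (-3) = 0, giving Au = +3.
Ligands are named alphabetically: ammine before bromo before iodo before isothiocyanato.

amminebromoiodoisothiocyanatogold(III)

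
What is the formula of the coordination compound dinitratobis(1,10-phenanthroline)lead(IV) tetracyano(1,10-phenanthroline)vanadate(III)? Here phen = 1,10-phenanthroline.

Cation [Pb…]: ligand charges -2, Pb(IV) ⇒ ion charge 2+.
Anion [V…]: ligand charges -4, V(III) ⇒ ion charge 1−.
One 2+ cation requires 2 of the 1− anion.

[Pb(NO3)2(phen)2][V(CN)4(phen)]2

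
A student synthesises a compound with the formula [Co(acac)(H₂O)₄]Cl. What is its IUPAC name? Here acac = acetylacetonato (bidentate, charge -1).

(acetylacetonato)tetraaquacobalt(II) chloride

The 1 chloride counter-ion carries a total charge of -1, so each complex ion is 1+.
Ligand charges: 4×aqua (neutral), 1×acetylacetonato (-1 each); total -1. So Co + (-1) = 1+, giving Co = +2.
Ligands are named alphabetically: acetylacetonato before aqua.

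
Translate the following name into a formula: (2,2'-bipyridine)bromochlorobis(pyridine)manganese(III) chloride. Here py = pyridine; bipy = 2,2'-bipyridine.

[Mn(bipy)BrCl(py)2]Cl

Ligands: 2 pyridine (py, neutral), 1 bromo (Br, -1), 1 2,2'-bipyridine (bipy, neutral), 1 chloro (Cl, -1). Ligand charge sum = -2.
Charge balance with chloride (-1) requires 1 complex ion per 1 chloride.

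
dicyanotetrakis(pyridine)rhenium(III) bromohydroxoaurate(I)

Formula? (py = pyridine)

[Re(CN)2(py)4][AuBr(OH)]

Cation [Re…]: ligand charges -2, Re(III) ⇒ ion charge 1+.
Anion [Au…]: ligand charges -2, Au(I) ⇒ ion charge 1−.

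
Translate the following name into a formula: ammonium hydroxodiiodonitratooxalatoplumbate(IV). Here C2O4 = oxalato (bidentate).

(NH4)2[Pb(C2O4)I2(NO3)(OH)]

Ligands: 1 nitrato (NO3, -1), 2 iodo (I, -1), 1 oxalato (C2O4, -2), 1 hydroxo (OH, -1). Ligand charge sum = -6.
With Pb in oxidation state +4, the complex ion is [Pb...]^2−.
Charge balance with ammonium (+1) requires 1 complex ion per 2 ammonium.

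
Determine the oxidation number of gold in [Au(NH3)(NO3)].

+1

No counter-ion: the bracketed complex is neutral.
Ligand charges: 1×NO3 = -1; 1×NH3 neutral; sum -1.
Au + (-1) = 0 ⇒ Au is +1.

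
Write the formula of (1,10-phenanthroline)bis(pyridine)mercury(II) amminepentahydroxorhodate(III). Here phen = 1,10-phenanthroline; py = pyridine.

Cation [Hg…]: ligand charges 0, Hg(II) ⇒ ion charge 2+.
Anion [Rh…]: ligand charges -5, Rh(III) ⇒ ion charge 2−.

[Hg(phen)(py)2][Rh(NH3)(OH)5]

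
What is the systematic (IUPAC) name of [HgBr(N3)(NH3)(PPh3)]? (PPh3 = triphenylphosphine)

There is no counter-ion, so the complex is neutral overall.
Ligand charges: 1×azido (-1 each), 1×triphenylphosphine (neutral), 1×ammine (neutral), 1×bromo (-1 each); total -2. So Hg + (-2) = 0, giving Hg = +2.
Ligands are named alphabetically: ammine before azido before bromo before triphenylphosphine.

ammineazidobromo(triphenylphosphine)mercury(II)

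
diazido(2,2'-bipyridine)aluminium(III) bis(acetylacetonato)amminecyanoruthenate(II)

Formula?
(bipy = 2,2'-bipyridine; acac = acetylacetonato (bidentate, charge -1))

Cation [Al…]: ligand charges -2, Al(III) ⇒ ion charge 1+.
Anion [Ru…]: ligand charges -3, Ru(II) ⇒ ion charge 1−.
One 1+ cation balances one 1− anion.

[Al(bipy)(N3)2][Ru(acac)2(CN)(NH3)]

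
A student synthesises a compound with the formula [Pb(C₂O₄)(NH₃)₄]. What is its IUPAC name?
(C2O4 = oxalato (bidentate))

There is no counter-ion, so the complex is neutral overall.
Ligand charges: 4×ammine (neutral), 1×oxalato (-2 each); total -2. So Pb + (-2) = 0, giving Pb = +2.
Ligands are named alphabetically: ammine before oxalato.

tetraammineoxalatolead(II)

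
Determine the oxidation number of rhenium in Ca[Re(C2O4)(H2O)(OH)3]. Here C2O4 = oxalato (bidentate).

1 calcium outside the brackets (+2 each) → the complex ion is 2−.
Ligand charges: 1×H2O neutral; 1×C2O4 = -2; 3×OH = -3; sum -5.
Re + (-5) = 2− ⇒ Re is +3.

+3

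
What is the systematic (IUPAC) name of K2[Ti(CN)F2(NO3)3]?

The 2 potassium counter-ions carry a total charge of +2, so each complex ion is 2−.
Ligand charges: 3×nitrato (-1 each), 2×fluoro (-1 each), 1×cyano (-1 each); total -6. So Ti + (-6) = 2−, giving Ti = +4.
Ligands are named alphabetically: cyano before fluoro before nitrato.
The complex ion is anionic, so titanium takes the -ate form titanate(IV).

potassium cyanodifluorotrinitratotitanate(IV)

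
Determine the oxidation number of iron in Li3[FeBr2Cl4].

3 lithium outside the brackets (+1 each) → the complex ion is 3−.
Ligand charges: 2×Br = -2; 4×Cl = -4; sum -6.
Fe + (-6) = 3− ⇒ Fe is +3.

+3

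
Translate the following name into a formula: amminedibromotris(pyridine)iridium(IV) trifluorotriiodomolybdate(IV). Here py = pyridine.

Cation [Ir…]: ligand charges -2, Ir(IV) ⇒ ion charge 2+.
Anion [Mo…]: ligand charges -6, Mo(IV) ⇒ ion charge 2−.
One 2+ cation balances one 2− anion.

[IrBr2(NH3)(py)3][MoF3I3]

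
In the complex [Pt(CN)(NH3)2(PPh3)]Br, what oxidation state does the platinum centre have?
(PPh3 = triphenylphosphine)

+2

1 bromide outside the brackets (-1 each) → the complex ion is 1+.
Ligand charges: 1×CN = -1; 1×PPh3 neutral; 2×NH3 neutral; sum -1.
Pt + (-1) = 1+ ⇒ Pt is +2.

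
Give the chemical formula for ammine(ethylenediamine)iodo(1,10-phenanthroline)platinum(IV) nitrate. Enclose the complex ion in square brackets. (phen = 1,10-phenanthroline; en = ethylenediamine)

[Pt(en)I(NH3)(phen)](NO3)3

Ligands: 1 1,10-phenanthroline (phen, neutral), 1 ethylenediamine (en, neutral), 1 ammine (NH3, neutral), 1 iodo (I, -1). Ligand charge sum = -1.
With Pt in oxidation state +4, the complex ion is [Pt...]^3+.
Charge balance with nitrate (-1) requires 1 complex ion per 3 nitrate.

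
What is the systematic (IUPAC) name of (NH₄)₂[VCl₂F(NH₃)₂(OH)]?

ammonium diamminedichlorofluorohydroxovanadate(II)

The 2 ammonium counter-ions carry a total charge of +2, so each complex ion is 2−.
Ligand charges: 2×ammine (neutral), 1×fluoro (-1 each), 2×chloro (-1 each), 1×hydroxo (-1 each); total -4. So V + (-4) = 2−, giving V = +2.
The complex ion is anionic, so vanadium takes the -ate form vanadate(II).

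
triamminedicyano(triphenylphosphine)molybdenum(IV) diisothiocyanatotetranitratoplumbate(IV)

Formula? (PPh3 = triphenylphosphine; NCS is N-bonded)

Cation [Mo…]: ligand charges -2, Mo(IV) ⇒ ion charge 2+.
Anion [Pb…]: ligand charges -6, Pb(IV) ⇒ ion charge 2−.

[Mo(CN)2(NH3)3(PPh3)][Pb(NCS)2(NO3)4]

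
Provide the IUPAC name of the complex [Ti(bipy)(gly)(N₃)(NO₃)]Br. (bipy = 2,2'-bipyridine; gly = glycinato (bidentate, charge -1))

azido(2,2'-bipyridine)(glycinato)nitratotitanium(IV) bromide

The 1 bromide counter-ion carries a total charge of -1, so each complex ion is 1+.
Ligand charges: 1×2,2'-bipyridine (neutral), 1×azido (-1 each), 1×nitrato (-1 each), 1×glycinato (-1 each); total -3. So Ti + (-3) = 1+, giving Ti = +4.
Ligands are named alphabetically: azido before bipyridine before glycinato before nitrato.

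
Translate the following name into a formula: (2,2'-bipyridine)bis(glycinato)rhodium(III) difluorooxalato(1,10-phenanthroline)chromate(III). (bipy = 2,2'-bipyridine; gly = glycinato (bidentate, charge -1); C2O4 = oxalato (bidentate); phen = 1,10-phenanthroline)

Cation [Rh…]: ligand charges -2, Rh(III) ⇒ ion charge 1+.
Anion [Cr…]: ligand charges -4, Cr(III) ⇒ ion charge 1−.

[Rh(bipy)(gly)2][Cr(C2O4)F2(phen)]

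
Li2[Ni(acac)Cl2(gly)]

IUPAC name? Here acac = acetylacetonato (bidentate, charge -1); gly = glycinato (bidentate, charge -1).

The 2 lithium counter-ions carry a total charge of +2, so each complex ion is 2−.
Ligand charges: 1×acetylacetonato (-1 each), 2×chloro (-1 each), 1×glycinato (-1 each); total -4. So Ni + (-4) = 2−, giving Ni = +2.
Ligands are named alphabetically: acetylacetonato before chloro before glycinato.
The complex ion is anionic, so nickel takes the -ate form nickelate(II).

lithium (acetylacetonato)dichloro(glycinato)nickelate(II)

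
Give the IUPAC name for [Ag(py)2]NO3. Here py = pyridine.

The 1 nitrate counter-ion carries a total charge of -1, so each complex ion is 1+.
Ligand charges: 2×pyridine (neutral); total 0. So Ag + (0) = 1+, giving Ag = +1.

bis(pyridine)silver(I) nitrate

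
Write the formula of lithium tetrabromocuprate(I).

Li3[CuBr4]

Ligands: 4 bromo (Br, -1). Ligand charge sum = -4.
Charge balance with lithium (+1) requires 1 complex ion per 3 lithium.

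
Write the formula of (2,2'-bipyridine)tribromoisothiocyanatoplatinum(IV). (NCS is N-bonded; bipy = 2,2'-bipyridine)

[Pt(bipy)Br3(NCS)]

Ligands: 1 isothiocyanato (NCS, -1), 1 2,2'-bipyridine (bipy, neutral), 3 bromo (Br, -1). Ligand charge sum = -4.
With Pt in oxidation state +4, the complex ion is [Pt...].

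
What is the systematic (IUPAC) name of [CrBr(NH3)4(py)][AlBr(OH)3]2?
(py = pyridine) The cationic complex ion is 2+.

Both ions are complex: the cation is named first with the plain metal name, the anion second with the -ate form; each ion's ligands are alphabetised independently.
The complex cation is given as 2+; its ligand charges sum to -1, so Cr = +3.
With 2 anions per cation, each anion must be 2/2 = 1−.
Anion: ligand charges sum to -4; for the ion to be 1−, Al = +3.

tetraamminebromo(pyridine)chromium(III) bromotrihydroxoaluminate(III)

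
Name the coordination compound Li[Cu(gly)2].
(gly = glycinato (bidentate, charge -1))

The 1 lithium counter-ion carries a total charge of +1, so each complex ion is 1−.
Ligand charges: 2×glycinato (-1 each); total -2. So Cu + (-2) = 1−, giving Cu = +1.
The complex ion is anionic, so copper takes the -ate form cuprate(I).

lithium bis(glycinato)cuprate(I)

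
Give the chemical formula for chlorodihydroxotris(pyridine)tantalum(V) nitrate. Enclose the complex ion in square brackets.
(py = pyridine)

[TaCl(OH)2(py)3](NO3)2

Ligands: 2 hydroxo (OH, -1), 1 chloro (Cl, -1), 3 pyridine (py, neutral). Ligand charge sum = -3.
Charge balance with nitrate (-1) requires 1 complex ion per 2 nitrate.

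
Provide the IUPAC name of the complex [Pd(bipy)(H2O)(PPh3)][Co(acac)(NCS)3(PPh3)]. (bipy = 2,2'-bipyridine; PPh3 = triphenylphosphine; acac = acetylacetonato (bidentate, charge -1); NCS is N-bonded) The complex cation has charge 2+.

Both ions are complex: the cation is named first with the plain metal name, the anion second with the -ate form; each ion's ligands are alphabetised independently.
The complex cation is given as 2+; its ligand charges sum to 0, so Pd = +2.
A 1:1 salt means the anion carries the equal and opposite charge, 2−.
Anion: ligand charges sum to -4; for the ion to be 2−, Co = +2.

aqua(2,2'-bipyridine)(triphenylphosphine)palladium(II) (acetylacetonato)triisothiocyanato(triphenylphosphine)cobaltate(II)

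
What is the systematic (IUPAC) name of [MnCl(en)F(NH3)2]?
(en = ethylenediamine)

There is no counter-ion, so the complex is neutral overall.
Ligand charges: 1×chloro (-1 each), 1×ethylenediamine (neutral), 2×ammine (neutral), 1×fluoro (-1 each); total -2. So Mn + (-2) = 0, giving Mn = +2.
Ligands are named alphabetically: ammine before chloro before ethylenediamine before fluoro.

diamminechloro(ethylenediamine)fluoromanganese(II)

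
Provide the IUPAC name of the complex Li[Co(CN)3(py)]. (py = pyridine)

The 1 lithium counter-ion carries a total charge of +1, so each complex ion is 1−.
Ligand charges: 1×pyridine (neutral), 3×cyano (-1 each); total -3. So Co + (-3) = 1−, giving Co = +2.
Ligands are named alphabetically: cyano before pyridine.
The complex ion is anionic, so cobalt takes the -ate form cobaltate(II).

lithium tricyano(pyridine)cobaltate(II)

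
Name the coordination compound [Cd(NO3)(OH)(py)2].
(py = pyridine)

There is no counter-ion, so the complex is neutral overall.
Ligand charges: 2×pyridine (neutral), 1×hydroxo (-1 each), 1×nitrato (-1 each); total -2. So Cd + (-2) = 0, giving Cd = +2.
Ligands are named alphabetically: hydroxo before nitrato before pyridine.

hydroxonitratobis(pyridine)cadmium(II)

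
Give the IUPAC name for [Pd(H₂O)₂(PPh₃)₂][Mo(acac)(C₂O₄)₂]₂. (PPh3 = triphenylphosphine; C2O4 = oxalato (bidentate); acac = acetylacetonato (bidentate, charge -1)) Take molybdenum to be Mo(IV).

diaquabis(triphenylphosphine)palladium(II) (acetylacetonato)dioxalatomolybdate(IV)

Both ions are complex: the cation is named first with the plain metal name, the anion second with the -ate form; each ion's ligands are alphabetised independently.
Mo is given as +4; the anion's ligand charges sum to -5, so the complex anion is 1−.
With 2 anions per cation, the cation must be 2×1 = 2+.
Cation: ligand charges sum to 0; for the ion to be 2+, Pd = +2.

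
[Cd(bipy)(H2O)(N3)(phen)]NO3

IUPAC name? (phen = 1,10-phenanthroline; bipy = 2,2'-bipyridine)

The 1 nitrate counter-ion carries a total charge of -1, so each complex ion is 1+.
Ligand charges: 1×azido (-1 each), 1×1,10-phenanthroline (neutral), 1×2,2'-bipyridine (neutral), 1×aqua (neutral); total -1. So Cd + (-1) = 1+, giving Cd = +2.
Ligands are named alphabetically: aqua before azido before bipyridine before phenanthroline.

aquaazido(2,2'-bipyridine)(1,10-phenanthroline)cadmium(II) nitrate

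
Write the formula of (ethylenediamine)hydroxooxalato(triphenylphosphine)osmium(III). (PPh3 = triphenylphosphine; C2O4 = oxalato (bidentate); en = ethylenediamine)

[Os(C2O4)(en)(OH)(PPh3)]

Ligands: 1 hydroxo (OH, -1), 1 triphenylphosphine (PPh3, neutral), 1 oxalato (C2O4, -2), 1 ethylenediamine (en, neutral). Ligand charge sum = -3.
With Os in oxidation state +3, the complex ion is [Os...].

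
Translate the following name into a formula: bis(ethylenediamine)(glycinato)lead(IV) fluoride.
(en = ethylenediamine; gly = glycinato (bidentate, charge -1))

[Pb(en)2(gly)]F3

Ligands: 2 ethylenediamine (en, neutral), 1 glycinato (gly, -1). Ligand charge sum = -1.
Charge balance with fluoride (-1) requires 1 complex ion per 3 fluoride.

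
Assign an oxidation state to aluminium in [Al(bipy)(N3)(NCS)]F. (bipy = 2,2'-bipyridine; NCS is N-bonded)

+3

1 fluoride outside the brackets (-1 each) → the complex ion is 1+.
Ligand charges: 1×N3 = -1; 1×bipy neutral; 1×NCS = -1; sum -2.
Al + (-2) = 1+ ⇒ Al is +3.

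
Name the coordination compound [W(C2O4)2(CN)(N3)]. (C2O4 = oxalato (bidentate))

There is no counter-ion, so the complex is neutral overall.
Ligand charges: 1×azido (-1 each), 2×oxalato (-2 each), 1×cyano (-1 each); total -6. So W + (-6) = 0, giving W = +6.
Ligands are named alphabetically: azido before cyano before oxalato.

azidocyanodioxalatotungsten(VI)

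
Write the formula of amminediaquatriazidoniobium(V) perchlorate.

[Nb(H2O)2(N3)3(NH3)](ClO4)2

Ligands: 1 ammine (NH3, neutral), 2 aqua (H2O, neutral), 3 azido (N3, -1). Ligand charge sum = -3.
With Nb in oxidation state +5, the complex ion is [Nb...]^2+.
Charge balance with perchlorate (-1) requires 1 complex ion per 2 perchlorate.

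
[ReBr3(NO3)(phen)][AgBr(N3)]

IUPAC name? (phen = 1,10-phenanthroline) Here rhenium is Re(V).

tribromonitrato(1,10-phenanthroline)rhenium(V) azidobromoargentate(I)

Both ions are complex: the cation is named first with the plain metal name, the anion second with the -ate form; each ion's ligands are alphabetised independently.
Re is given as +5; the cation's ligand charges sum to -4, so the complex cation is 1+.
A 1:1 salt means the anion carries the equal and opposite charge, 1−.
Anion: ligand charges sum to -2; for the ion to be 1−, Ag = +1.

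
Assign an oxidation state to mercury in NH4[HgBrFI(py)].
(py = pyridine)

+2

1 ammonium outside the brackets (+1 each) → the complex ion is 1−.
Ligand charges: 1×Br = -1; 1×py neutral; 1×F = -1; 1×I = -1; sum -3.
Hg + (-3) = 1− ⇒ Hg is +2.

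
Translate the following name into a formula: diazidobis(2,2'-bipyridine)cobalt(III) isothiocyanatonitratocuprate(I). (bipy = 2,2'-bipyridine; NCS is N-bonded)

[Co(bipy)2(N3)2][Cu(NCS)(NO3)]

Cation [Co…]: ligand charges -2, Co(III) ⇒ ion charge 1+.
Anion [Cu…]: ligand charges -2, Cu(I) ⇒ ion charge 1−.
One 1+ cation balances one 1− anion.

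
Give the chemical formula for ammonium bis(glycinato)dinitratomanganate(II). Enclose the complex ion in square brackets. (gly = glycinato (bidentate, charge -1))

Ligands: 2 glycinato (gly, -1), 2 nitrato (NO3, -1). Ligand charge sum = -4.
With Mn in oxidation state +2, the complex ion is [Mn...]^2−.
Charge balance with ammonium (+1) requires 1 complex ion per 2 ammonium.

(NH4)2[Mn(gly)2(NO3)2]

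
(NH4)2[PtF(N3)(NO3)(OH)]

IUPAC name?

The 2 ammonium counter-ions carry a total charge of +2, so each complex ion is 2−.
Ligand charges: 1×azido (-1 each), 1×fluoro (-1 each), 1×nitrato (-1 each), 1×hydroxo (-1 each); total -4. So Pt + (-4) = 2−, giving Pt = +2.
The complex ion is anionic, so platinum takes the -ate form platinate(II).

ammonium azidofluorohydroxonitratoplatinate(II)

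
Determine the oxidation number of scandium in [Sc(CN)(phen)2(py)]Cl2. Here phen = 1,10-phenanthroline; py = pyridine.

2 chloride outside the brackets (-1 each) → the complex ion is 2+.
Ligand charges: 2×phen neutral; 1×py neutral; 1×CN = -1; sum -1.
Sc + (-1) = 2+ ⇒ Sc is +3.

+3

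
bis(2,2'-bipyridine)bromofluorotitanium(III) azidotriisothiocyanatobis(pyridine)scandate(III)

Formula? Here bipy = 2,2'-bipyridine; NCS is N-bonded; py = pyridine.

Cation [Ti…]: ligand charges -2, Ti(III) ⇒ ion charge 1+.
Anion [Sc…]: ligand charges -4, Sc(III) ⇒ ion charge 1−.

[Ti(bipy)2BrF][Sc(N3)(NCS)3(py)2]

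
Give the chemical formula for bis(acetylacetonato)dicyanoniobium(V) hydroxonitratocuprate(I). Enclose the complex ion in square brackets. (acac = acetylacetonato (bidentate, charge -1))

[Nb(acac)2(CN)2][Cu(NO3)(OH)]

Cation [Nb…]: ligand charges -4, Nb(V) ⇒ ion charge 1+.
Anion [Cu…]: ligand charges -2, Cu(I) ⇒ ion charge 1−.
One 1+ cation balances one 1− anion.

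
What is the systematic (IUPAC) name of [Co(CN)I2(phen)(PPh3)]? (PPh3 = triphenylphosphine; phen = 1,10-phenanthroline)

There is no counter-ion, so the complex is neutral overall.
Ligand charges: 1×cyano (-1 each), 1×triphenylphosphine (neutral), 1×1,10-phenanthroline (neutral), 2×iodo (-1 each); total -3. So Co + (-3) = 0, giving Co = +3.
Ligands are named alphabetically: cyano before iodo before phenanthroline before triphenylphosphine.

cyanodiiodo(1,10-phenanthroline)(triphenylphosphine)cobalt(III)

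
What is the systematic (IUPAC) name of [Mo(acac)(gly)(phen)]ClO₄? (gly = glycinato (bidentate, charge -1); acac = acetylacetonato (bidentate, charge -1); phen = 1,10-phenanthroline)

(acetylacetonato)(glycinato)(1,10-phenanthroline)molybdenum(III) perchlorate

The 1 perchlorate counter-ion carries a total charge of -1, so each complex ion is 1+.
Ligand charges: 1×glycinato (-1 each), 1×acetylacetonato (-1 each), 1×1,10-phenanthroline (neutral); total -2. So Mo + (-2) = 1+, giving Mo = +3.
Ligands are named alphabetically: acetylacetonato before glycinato before phenanthroline.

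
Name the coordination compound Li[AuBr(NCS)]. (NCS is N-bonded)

The 1 lithium counter-ion carries a total charge of +1, so each complex ion is 1−.
Ligand charges: 1×bromo (-1 each), 1×isothiocyanato (-1 each); total -2. So Au + (-2) = 1−, giving Au = +1.
Ligands are named alphabetically: bromo before isothiocyanato.
The complex ion is anionic, so gold takes the -ate form aurate(I).

lithium bromoisothiocyanatoaurate(I)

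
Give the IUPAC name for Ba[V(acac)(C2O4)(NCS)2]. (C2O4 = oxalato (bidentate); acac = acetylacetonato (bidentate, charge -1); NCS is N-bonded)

The 1 barium counter-ion carries a total charge of +2, so each complex ion is 2−.
Ligand charges: 1×oxalato (-2 each), 1×acetylacetonato (-1 each), 2×isothiocyanato (-1 each); total -5. So V + (-5) = 2−, giving V = +3.
The complex ion is anionic, so vanadium takes the -ate form vanadate(III).

barium (acetylacetonato)diisothiocyanatooxalatovanadate(III)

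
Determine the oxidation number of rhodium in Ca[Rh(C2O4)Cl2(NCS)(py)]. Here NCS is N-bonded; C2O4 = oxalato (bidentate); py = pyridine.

+3

1 calcium outside the brackets (+2 each) → the complex ion is 2−.
Ligand charges: 1×NCS = -1; 1×C2O4 = -2; 2×Cl = -2; 1×py neutral; sum -5.
Rh + (-5) = 2− ⇒ Rh is +3.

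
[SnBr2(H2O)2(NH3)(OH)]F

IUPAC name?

The 1 fluoride counter-ion carries a total charge of -1, so each complex ion is 1+.
Ligand charges: 1×hydroxo (-1 each), 1×ammine (neutral), 2×aqua (neutral), 2×bromo (-1 each); total -3. So Sn + (-3) = 1+, giving Sn = +4.
Ligands are named alphabetically: ammine before aqua before bromo before hydroxo.

amminediaquadibromohydroxotin(IV) fluoride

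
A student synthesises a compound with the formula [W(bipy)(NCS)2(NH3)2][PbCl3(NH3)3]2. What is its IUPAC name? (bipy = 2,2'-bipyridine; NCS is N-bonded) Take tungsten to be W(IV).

W is given as +4; the cation's ligand charges sum to -2, so the complex cation is 2+.
With 2 anions per cation, each anion must be 2/2 = 1−.
Anion: ligand charges sum to -3; for the ion to be 1−, Pb = +2.

diammine(2,2'-bipyridine)diisothiocyanatotungsten(IV) triamminetrichloroplumbate(II)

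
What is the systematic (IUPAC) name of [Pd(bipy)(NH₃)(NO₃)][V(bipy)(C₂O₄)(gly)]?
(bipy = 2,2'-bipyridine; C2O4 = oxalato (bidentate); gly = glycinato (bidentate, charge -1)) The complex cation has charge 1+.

Both ions are complex: the cation is named first with the plain metal name, the anion second with the -ate form; each ion's ligands are alphabetised independently.
The complex cation is given as 1+; its ligand charges sum to -1, so Pd = +2.
A 1:1 salt means the anion carries the equal and opposite charge, 1−.
Anion: ligand charges sum to -3; for the ion to be 1−, V = +2.

ammine(2,2'-bipyridine)nitratopalladium(II) (2,2'-bipyridine)(glycinato)oxalatovanadate(II)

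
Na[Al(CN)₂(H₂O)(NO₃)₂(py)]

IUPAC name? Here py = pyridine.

sodium aquadicyanodinitrato(pyridine)aluminate(III)

The 1 sodium counter-ion carries a total charge of +1, so each complex ion is 1−.
Ligand charges: 1×aqua (neutral), 1×pyridine (neutral), 2×nitrato (-1 each), 2×cyano (-1 each); total -4. So Al + (-4) = 1−, giving Al = +3.
Ligands are named alphabetically: aqua before cyano before nitrato before pyridine.
The complex ion is anionic, so aluminium takes the -ate form aluminate(III).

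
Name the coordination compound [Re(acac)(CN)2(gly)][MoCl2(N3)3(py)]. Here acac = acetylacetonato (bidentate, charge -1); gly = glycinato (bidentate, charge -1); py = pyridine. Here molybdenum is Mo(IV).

Both ions are complex: the cation is named first with the plain metal name, the anion second with the -ate form; each ion's ligands are alphabetised independently.
Mo is given as +4; the anion's ligand charges sum to -5, so the complex anion is 1−.
A 1:1 salt means the cation carries the equal and opposite charge, 1+.
Cation: ligand charges sum to -4; for the ion to be 1+, Re = +5.

(acetylacetonato)dicyano(glycinato)rhenium(V) triazidodichloro(pyridine)molybdate(IV)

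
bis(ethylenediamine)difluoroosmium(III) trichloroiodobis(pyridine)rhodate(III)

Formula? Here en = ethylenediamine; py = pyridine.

Cation [Os…]: ligand charges -2, Os(III) ⇒ ion charge 1+.
Anion [Rh…]: ligand charges -4, Rh(III) ⇒ ion charge 1−.
One 1+ cation balances one 1− anion.

[Os(en)2F2][RhCl3I(py)2]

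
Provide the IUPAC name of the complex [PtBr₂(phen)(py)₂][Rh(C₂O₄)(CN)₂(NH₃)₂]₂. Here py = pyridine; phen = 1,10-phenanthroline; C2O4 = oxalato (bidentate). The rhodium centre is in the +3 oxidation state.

dibromo(1,10-phenanthroline)bis(pyridine)platinum(IV) diamminedicyanooxalatorhodate(III)

Rh is given as +3; the anion's ligand charges sum to -4, so the complex anion is 1−.
With 2 anions per cation, the cation must be 2×1 = 2+.
Cation: ligand charges sum to -2; for the ion to be 2+, Pt = +4.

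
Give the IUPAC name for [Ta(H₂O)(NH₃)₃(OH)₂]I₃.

The 3 iodide counter-ions carry a total charge of -3, so each complex ion is 3+.
Ligand charges: 1×aqua (neutral), 3×ammine (neutral), 2×hydroxo (-1 each); total -2. So Ta + (-2) = 3+, giving Ta = +5.
Ligands are named alphabetically: ammine before aqua before hydroxo.

triammineaquadihydroxotantalum(V) iodide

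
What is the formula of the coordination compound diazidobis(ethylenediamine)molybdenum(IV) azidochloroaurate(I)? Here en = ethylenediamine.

[Mo(en)2(N3)2][AuCl(N3)]2

Cation [Mo…]: ligand charges -2, Mo(IV) ⇒ ion charge 2+.
Anion [Au…]: ligand charges -2, Au(I) ⇒ ion charge 1−.
One 2+ cation requires 2 of the 1− anion.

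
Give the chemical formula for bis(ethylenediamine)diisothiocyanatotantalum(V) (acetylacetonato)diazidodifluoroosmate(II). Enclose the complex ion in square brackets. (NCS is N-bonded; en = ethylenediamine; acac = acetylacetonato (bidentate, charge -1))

[Ta(en)2(NCS)2][Os(acac)F2(N3)2]

Cation [Ta…]: ligand charges -2, Ta(V) ⇒ ion charge 3+.
Anion [Os…]: ligand charges -5, Os(II) ⇒ ion charge 3−.
One 3+ cation balances one 3− anion.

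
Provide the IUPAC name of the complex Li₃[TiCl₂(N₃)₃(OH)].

The 3 lithium counter-ions carry a total charge of +3, so each complex ion is 3−.
Ligand charges: 1×hydroxo (-1 each), 2×chloro (-1 each), 3×azido (-1 each); total -6. So Ti + (-6) = 3−, giving Ti = +3.
Ligands are named alphabetically: azido before chloro before hydroxo.
The complex ion is anionic, so titanium takes the -ate form titanate(III).

lithium triazidodichlorohydroxotitanate(III)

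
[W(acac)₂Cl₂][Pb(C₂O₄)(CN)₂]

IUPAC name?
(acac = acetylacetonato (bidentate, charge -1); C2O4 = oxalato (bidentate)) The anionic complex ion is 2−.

Both ions are complex: the cation is named first with the plain metal name, the anion second with the -ate form; each ion's ligands are alphabetised independently.
The complex anion is given as 2−; its ligand charges sum to -4, so Pb = +2.
A 1:1 salt means the cation carries the equal and opposite charge, 2+.
Cation: ligand charges sum to -4; for the ion to be 2+, W = +6.

bis(acetylacetonato)dichlorotungsten(VI) dicyanooxalatoplumbate(II)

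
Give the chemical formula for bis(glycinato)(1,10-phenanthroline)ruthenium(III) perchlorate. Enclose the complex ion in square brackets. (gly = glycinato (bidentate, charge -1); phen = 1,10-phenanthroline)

[Ru(gly)2(phen)]ClO4

Ligands: 2 glycinato (gly, -1), 1 1,10-phenanthroline (phen, neutral). Ligand charge sum = -2.
Charge balance with perchlorate (-1) requires 1 complex ion per 1 perchlorate.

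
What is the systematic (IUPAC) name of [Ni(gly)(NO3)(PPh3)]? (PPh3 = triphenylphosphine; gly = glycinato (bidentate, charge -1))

There is no counter-ion, so the complex is neutral overall.
Ligand charges: 1×nitrato (-1 each), 1×triphenylphosphine (neutral), 1×glycinato (-1 each); total -2. So Ni + (-2) = 0, giving Ni = +2.
Ligands are named alphabetically: glycinato before nitrato before triphenylphosphine.

(glycinato)nitrato(triphenylphosphine)nickel(II)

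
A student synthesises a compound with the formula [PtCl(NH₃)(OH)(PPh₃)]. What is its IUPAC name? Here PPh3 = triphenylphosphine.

There is no counter-ion, so the complex is neutral overall.
Ligand charges: 1×ammine (neutral), 1×chloro (-1 each), 1×triphenylphosphine (neutral), 1×hydroxo (-1 each); total -2. So Pt + (-2) = 0, giving Pt = +2.
Ligands are named alphabetically: ammine before chloro before hydroxo before triphenylphosphine.

amminechlorohydroxo(triphenylphosphine)platinum(II)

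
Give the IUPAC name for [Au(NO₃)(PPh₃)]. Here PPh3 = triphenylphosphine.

nitrato(triphenylphosphine)gold(I)

There is no counter-ion, so the complex is neutral overall.
Ligand charges: 1×nitrato (-1 each), 1×triphenylphosphine (neutral); total -1. So Au + (-1) = 0, giving Au = +1.
Ligands are named alphabetically: nitrato before triphenylphosphine.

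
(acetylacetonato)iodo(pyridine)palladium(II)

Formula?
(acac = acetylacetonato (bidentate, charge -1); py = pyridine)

[Pd(acac)I(py)]

Ligands: 1 iodo (I, -1), 1 acetylacetonato (acac, -1), 1 pyridine (py, neutral). Ligand charge sum = -2.
With Pd in oxidation state +2, the complex ion is [Pd...].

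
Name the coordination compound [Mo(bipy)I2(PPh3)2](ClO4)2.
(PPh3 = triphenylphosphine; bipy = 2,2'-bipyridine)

(2,2'-bipyridine)diiodobis(triphenylphosphine)molybdenum(IV) perchlorate

The 2 perchlorate counter-ions carry a total charge of -2, so each complex ion is 2+.
Ligand charges: 2×triphenylphosphine (neutral), 2×iodo (-1 each), 1×2,2'-bipyridine (neutral); total -2. So Mo + (-2) = 2+, giving Mo = +4.
Ligands are named alphabetically: bipyridine before iodo before triphenylphosphine.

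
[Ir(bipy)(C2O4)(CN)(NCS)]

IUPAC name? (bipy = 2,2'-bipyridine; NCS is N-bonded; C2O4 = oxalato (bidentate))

There is no counter-ion, so the complex is neutral overall.
Ligand charges: 1×2,2'-bipyridine (neutral), 1×isothiocyanato (-1 each), 1×oxalato (-2 each), 1×cyano (-1 each); total -4. So Ir + (-4) = 0, giving Ir = +4.
Ligands are named alphabetically: bipyridine before cyano before isothiocyanato before oxalato.

(2,2'-bipyridine)cyanoisothiocyanatooxalatoiridium(IV)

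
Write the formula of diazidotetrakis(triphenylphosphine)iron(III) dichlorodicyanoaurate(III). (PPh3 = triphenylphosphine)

Cation [Fe…]: ligand charges -2, Fe(III) ⇒ ion charge 1+.
Anion [Au…]: ligand charges -4, Au(III) ⇒ ion charge 1−.
One 1+ cation balances one 1− anion.

[Fe(N3)2(PPh3)4][AuCl2(CN)2]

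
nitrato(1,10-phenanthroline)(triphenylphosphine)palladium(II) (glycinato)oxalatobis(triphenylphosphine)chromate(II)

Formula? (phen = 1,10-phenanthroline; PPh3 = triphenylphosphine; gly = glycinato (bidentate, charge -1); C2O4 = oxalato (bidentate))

[Pd(NO3)(phen)(PPh3)][Cr(C2O4)(gly)(PPh3)2]

Cation [Pd…]: ligand charges -1, Pd(II) ⇒ ion charge 1+.
Anion [Cr…]: ligand charges -3, Cr(II) ⇒ ion charge 1−.
One 1+ cation balances one 1− anion.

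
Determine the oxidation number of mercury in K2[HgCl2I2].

2 potassium outside the brackets (+1 each) → the complex ion is 2−.
Ligand charges: 2×Cl = -2; 2×I = -2; sum -4.
Hg + (-4) = 2− ⇒ Hg is +2.

+2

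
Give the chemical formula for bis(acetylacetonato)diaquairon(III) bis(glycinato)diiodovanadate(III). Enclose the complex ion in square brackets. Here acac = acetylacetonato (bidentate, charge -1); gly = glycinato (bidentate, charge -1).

Cation [Fe…]: ligand charges -2, Fe(III) ⇒ ion charge 1+.
Anion [V…]: ligand charges -4, V(III) ⇒ ion charge 1−.
One 1+ cation balances one 1− anion.

[Fe(acac)2(H2O)2][V(gly)2I2]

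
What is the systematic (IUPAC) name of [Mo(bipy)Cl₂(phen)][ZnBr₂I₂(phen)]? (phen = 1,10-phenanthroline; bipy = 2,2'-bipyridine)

(2,2'-bipyridine)dichloro(1,10-phenanthroline)molybdenum(IV) dibromodiiodo(1,10-phenanthroline)zincate(II)

Both ions are complex: the cation is named first with the plain metal name, the anion second with the -ate form; each ion's ligands are alphabetised independently.
Zinc is always +2 in its complexes; the anion's ligand charges sum to -4, so the complex anion is 2−.
A 1:1 salt means the cation carries the equal and opposite charge, 2+.
Cation: ligand charges sum to -2; for the ion to be 2+, Mo = +4.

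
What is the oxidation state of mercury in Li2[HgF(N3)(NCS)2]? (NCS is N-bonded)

+2

2 lithium outside the brackets (+1 each) → the complex ion is 2−.
Ligand charges: 1×F = -1; 2×NCS = -2; 1×N3 = -1; sum -4.
Hg + (-4) = 2− ⇒ Hg is +2.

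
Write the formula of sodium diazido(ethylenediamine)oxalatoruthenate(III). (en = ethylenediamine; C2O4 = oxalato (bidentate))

Ligands: 1 ethylenediamine (en, neutral), 1 oxalato (C2O4, -2), 2 azido (N3, -1). Ligand charge sum = -4.
Charge balance with sodium (+1) requires 1 complex ion per 1 sodium.

Na[Ru(C2O4)(en)(N3)2]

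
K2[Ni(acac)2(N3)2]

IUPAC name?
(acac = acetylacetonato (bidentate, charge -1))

The 2 potassium counter-ions carry a total charge of +2, so each complex ion is 2−.
Ligand charges: 2×azido (-1 each), 2×acetylacetonato (-1 each); total -4. So Ni + (-4) = 2−, giving Ni = +2.
The complex ion is anionic, so nickel takes the -ate form nickelate(II).

potassium bis(acetylacetonato)diazidonickelate(II)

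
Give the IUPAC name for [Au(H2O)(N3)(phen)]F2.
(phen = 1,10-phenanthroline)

The 2 fluoride counter-ions carry a total charge of -2, so each complex ion is 2+.
Ligand charges: 1×azido (-1 each), 1×1,10-phenanthroline (neutral), 1×aqua (neutral); total -1. So Au + (-1) = 2+, giving Au = +3.
Ligands are named alphabetically: aqua before azido before phenanthroline.

aquaazido(1,10-phenanthroline)gold(III) fluoride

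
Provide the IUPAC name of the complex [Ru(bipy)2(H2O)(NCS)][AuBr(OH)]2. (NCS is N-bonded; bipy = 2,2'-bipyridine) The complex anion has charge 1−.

aquabis(2,2'-bipyridine)isothiocyanatoruthenium(III) bromohydroxoaurate(I)

Both ions are complex: the cation is named first with the plain metal name, the anion second with the -ate form; each ion's ligands are alphabetised independently.
The complex anion is given as 1−; its ligand charges sum to -2, so Au = +1.
With 2 anions per cation, the cation must be 2×1 = 2+.
Cation: ligand charges sum to -1; for the ion to be 2+, Ru = +3.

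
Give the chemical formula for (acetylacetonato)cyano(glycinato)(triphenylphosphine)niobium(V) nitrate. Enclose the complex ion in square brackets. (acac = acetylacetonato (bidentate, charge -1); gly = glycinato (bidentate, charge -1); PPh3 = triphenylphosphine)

[Nb(acac)(CN)(gly)(PPh3)](NO3)2

Ligands: 1 acetylacetonato (acac, -1), 1 cyano (CN, -1), 1 glycinato (gly, -1), 1 triphenylphosphine (PPh3, neutral). Ligand charge sum = -3.
With Nb in oxidation state +5, the complex ion is [Nb...]^2+.
Charge balance with nitrate (-1) requires 1 complex ion per 2 nitrate.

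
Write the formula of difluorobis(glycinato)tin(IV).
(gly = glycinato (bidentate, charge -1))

[SnF2(gly)2]

Ligands: 2 glycinato (gly, -1), 2 fluoro (F, -1). Ligand charge sum = -4.
With Sn in oxidation state +4, the complex ion is [Sn...].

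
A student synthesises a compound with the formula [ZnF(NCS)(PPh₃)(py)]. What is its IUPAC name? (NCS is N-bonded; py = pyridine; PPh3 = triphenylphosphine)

fluoroisothiocyanato(pyridine)(triphenylphosphine)zinc(II)

There is no counter-ion, so the complex is neutral overall.
Ligand charges: 1×isothiocyanato (-1 each), 1×pyridine (neutral), 1×triphenylphosphine (neutral), 1×fluoro (-1 each); total -2. So Zn + (-2) = 0, giving Zn = +2.
Ligands are named alphabetically: fluoro before isothiocyanato before pyridine before triphenylphosphine.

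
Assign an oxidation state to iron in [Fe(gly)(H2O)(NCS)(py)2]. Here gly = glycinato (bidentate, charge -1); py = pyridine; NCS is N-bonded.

+2

No counter-ion: the bracketed complex is neutral.
Ligand charges: 1×gly = -1; 2×py neutral; 1×NCS = -1; 1×H2O neutral; sum -2.
Fe + (-2) = 0 ⇒ Fe is +2.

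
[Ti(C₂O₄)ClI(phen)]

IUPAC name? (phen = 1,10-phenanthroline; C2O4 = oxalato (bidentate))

chloroiodooxalato(1,10-phenanthroline)titanium(IV)

There is no counter-ion, so the complex is neutral overall.
Ligand charges: 1×chloro (-1 each), 1×1,10-phenanthroline (neutral), 1×iodo (-1 each), 1×oxalato (-2 each); total -4. So Ti + (-4) = 0, giving Ti = +4.
Ligands are named alphabetically: chloro before iodo before oxalato before phenanthroline.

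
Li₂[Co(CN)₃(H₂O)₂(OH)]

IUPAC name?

The 2 lithium counter-ions carry a total charge of +2, so each complex ion is 2−.
Ligand charges: 1×hydroxo (-1 each), 3×cyano (-1 each), 2×aqua (neutral); total -4. So Co + (-4) = 2−, giving Co = +2.
Ligands are named alphabetically: aqua before cyano before hydroxo.
The complex ion is anionic, so cobalt takes the -ate form cobaltate(II).

lithium diaquatricyanohydroxocobaltate(II)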